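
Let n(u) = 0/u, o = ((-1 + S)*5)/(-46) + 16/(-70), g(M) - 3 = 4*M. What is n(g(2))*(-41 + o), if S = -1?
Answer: 0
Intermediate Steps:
g(M) = 3 + 4*M
o = -9/805 (o = ((-1 - 1)*5)/(-46) + 16/(-70) = -2*5*(-1/46) + 16*(-1/70) = -10*(-1/46) - 8/35 = 5/23 - 8/35 = -9/805 ≈ -0.011180)
n(u) = 0
n(g(2))*(-41 + o) = 0*(-41 - 9/805) = 0*(-33014/805) = 0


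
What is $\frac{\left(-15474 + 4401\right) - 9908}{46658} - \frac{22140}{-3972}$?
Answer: $\frac{79139299}{15443798} \approx 5.1243$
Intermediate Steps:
$\frac{\left(-15474 + 4401\right) - 9908}{46658} - \frac{22140}{-3972} = \left(-11073 - 9908\right) \frac{1}{46658} - - \frac{1845}{331} = \left(-20981\right) \frac{1}{46658} + \frac{1845}{331} = - \frac{20981}{46658} + \frac{1845}{331} = \frac{79139299}{15443798}$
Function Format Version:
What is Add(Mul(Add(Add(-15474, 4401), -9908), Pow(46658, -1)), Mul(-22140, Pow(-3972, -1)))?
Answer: Rational(79139299, 15443798) ≈ 5.1243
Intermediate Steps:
Add(Mul(Add(Add(-15474, 4401), -9908), Pow(46658, -1)), Mul(-22140, Pow(-3972, -1))) = Add(Mul(Add(-11073, -9908), Rational(1, 46658)), Mul(-22140, Rational(-1, 3972))) = Add(Mul(-20981, Rational(1, 46658)), Rational(1845, 331)) = Add(Rational(-20981, 46658), Rational(1845, 331)) = Rational(79139299, 15443798)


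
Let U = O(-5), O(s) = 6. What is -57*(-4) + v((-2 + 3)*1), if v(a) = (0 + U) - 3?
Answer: 231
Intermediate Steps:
U = 6
v(a) = 3 (v(a) = (0 + 6) - 3 = 6 - 3 = 3)
-57*(-4) + v((-2 + 3)*1) = -57*(-4) + 3 = 228 + 3 = 231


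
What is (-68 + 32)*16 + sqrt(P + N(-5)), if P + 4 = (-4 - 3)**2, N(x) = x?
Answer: -576 + 2*sqrt(10) ≈ -569.68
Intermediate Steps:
P = 45 (P = -4 + (-4 - 3)**2 = -4 + (-7)**2 = -4 + 49 = 45)
(-68 + 32)*16 + sqrt(P + N(-5)) = (-68 + 32)*16 + sqrt(45 - 5) = -36*16 + sqrt(40) = -576 + 2*sqrt(10)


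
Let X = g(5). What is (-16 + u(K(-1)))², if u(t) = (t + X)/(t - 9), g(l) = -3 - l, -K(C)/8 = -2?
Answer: 10816/49 ≈ 220.73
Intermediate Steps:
K(C) = 16 (K(C) = -8*(-2) = 16)
X = -8 (X = -3 - 1*5 = -3 - 5 = -8)
u(t) = (-8 + t)/(-9 + t) (u(t) = (t - 8)/(t - 9) = (-8 + t)/(-9 + t))
(-16 + u(K(-1)))² = (-16 + (-8 + 16)/(-9 + 16))² = (-16 + 8/7)² = (-104/7)² = 10816/49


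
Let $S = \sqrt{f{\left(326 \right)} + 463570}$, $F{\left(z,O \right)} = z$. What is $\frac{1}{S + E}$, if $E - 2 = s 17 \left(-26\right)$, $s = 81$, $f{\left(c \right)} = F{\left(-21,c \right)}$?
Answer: $- \frac{35800}{1281176451} - \frac{\sqrt{463549}}{1281176451} \approx -2.8474 \cdot 10^{-5}$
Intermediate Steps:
$f{\left(c \right)} = -21$
$E = -35800$ ($E = 2 + 81 \cdot 17 \left(-26\right) = 2 + 1377 \left(-26\right) = 2 - 35802 = -35800$)
$S = \sqrt{463549}$ ($S = \sqrt{-21 + 463570} = \sqrt{463549} \approx 680.84$)
$\frac{1}{S + E} = \frac{1}{\sqrt{463549} - 35800} = \frac{1}{-35800 + \sqrt{463549}}$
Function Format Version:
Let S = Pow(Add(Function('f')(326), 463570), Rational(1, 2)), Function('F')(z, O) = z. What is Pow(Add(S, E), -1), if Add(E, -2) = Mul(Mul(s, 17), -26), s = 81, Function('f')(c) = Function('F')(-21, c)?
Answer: Add(Rational(-35800, 1281176451), Mul(Rational(-1, 1281176451), Pow(463549, Rational(1, 2)))) ≈ -2.8474e-5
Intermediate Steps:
Function('f')(c) = -21
E = -35800 (E = Add(2, Mul(Mul(81, 17), -26)) = Add(2, Mul(1377, -26)) = Add(2, -35802) = -35800)
S = Pow(463549, Rational(1, 2)) (S = Pow(Add(-21, 463570), Rational(1, 2)) = Pow(463549, Rational(1, 2)) ≈ 680.84)
Pow(Add(S, E), -1) = Pow(Add(Pow(463549, Rational(1, 2)), -35800), -1) = Pow(Add(-35800, Pow(463549, Rational(1, 2))), -1)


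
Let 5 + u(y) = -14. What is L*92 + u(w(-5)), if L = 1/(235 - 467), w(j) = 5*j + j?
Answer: -1125/58 ≈ -19.397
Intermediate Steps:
w(j) = 6*j
u(y) = -19 (u(y) = -5 - 14 = -19)
L = -1/232 (L = 1/(-232) = -1/232 ≈ -0.0043103)
L*92 + u(w(-5)) = -1/232*92 - 19 = -23/58 - 19 = -1125/58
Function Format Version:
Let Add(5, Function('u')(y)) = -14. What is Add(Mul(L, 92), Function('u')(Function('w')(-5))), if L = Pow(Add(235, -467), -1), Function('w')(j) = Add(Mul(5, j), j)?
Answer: Rational(-1125, 58) ≈ -19.397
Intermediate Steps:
Function('w')(j) = Mul(6, j)
Function('u')(y) = -19 (Function('u')(y) = Add(-5, -14) = -19)
L = Rational(-1, 232) (L = Pow(-232, -1) = Rational(-1, 232) ≈ -0.0043103)
Add(Mul(L, 92), Function('u')(Function('w')(-5))) = Add(Mul(Rational(-1, 232), 92), -19) = Add(Rational(-23, 58), -19) = Rational(-1125, 58)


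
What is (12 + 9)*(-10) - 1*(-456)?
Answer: 246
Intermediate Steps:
(12 + 9)*(-10) - 1*(-456) = 21*(-10) + 456 = -210 + 456 = 246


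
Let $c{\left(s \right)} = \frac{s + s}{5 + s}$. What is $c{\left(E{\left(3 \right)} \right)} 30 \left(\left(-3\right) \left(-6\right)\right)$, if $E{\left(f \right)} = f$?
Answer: $405$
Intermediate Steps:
$c{\left(s \right)} = \frac{2 s}{5 + s}$
$c{\left(E{\left(3 \right)} \right)} 30 \left(\left(-3\right) \left(-6\right)\right) = 2 \cdot 3 \frac{1}{5 + 3} \cdot 30 \left(\left(-3\right) \left(-6\right)\right) = 2 \cdot 3 \cdot \frac{1}{8} \cdot 30 \cdot 18 = \frac{3}{4} \cdot 30 \cdot 18 = \frac{45}{2} \cdot 18 = 405$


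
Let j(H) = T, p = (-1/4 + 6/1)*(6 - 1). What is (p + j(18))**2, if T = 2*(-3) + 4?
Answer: 11449/16 ≈ 715.56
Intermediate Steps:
p = 115/4 (p = (-1*1/4 + 6*1)*5 = (-1/4 + 6)*5 = (23/4)*5 = 115/4 ≈ 28.750)
T = -2 (T = -6 + 4 = -2)
j(H) = -2
(p + j(18))**2 = (115/4 - 2)**2 = (107/4)**2 = 11449/16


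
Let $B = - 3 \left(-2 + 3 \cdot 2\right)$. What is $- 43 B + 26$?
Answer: $542$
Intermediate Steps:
$B = -12$ ($B = - 3 \left(-2 + 6\right) = \left(-3\right) 4 = -12$)
$- 43 B + 26 = \left(-43\right) \left(-12\right) + 26 = 516 + 26 = 542$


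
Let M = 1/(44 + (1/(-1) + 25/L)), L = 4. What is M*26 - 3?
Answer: -487/197 ≈ -2.4721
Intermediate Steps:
M = 4/197 (M = 1/(44 + (1/(-1) + 25/4)) = 1/(44 + (1*(-1) + 25*(¼))) = 1/(44 + (-1 + 25/4)) = 1/(44 + 21/4) = 1/(197/4) = 4/197 ≈ 0.020305)
M*26 - 3 = (4/197)*26 - 3 = 104/197 - 3 = -487/197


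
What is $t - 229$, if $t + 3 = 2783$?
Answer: $2551$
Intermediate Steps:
$t = 2780$ ($t = -3 + 2783 = 2780$)
$t - 229 = 2780 - 229 = 2551$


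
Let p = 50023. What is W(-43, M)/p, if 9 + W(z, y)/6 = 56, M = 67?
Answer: 282/50023 ≈ 0.0056374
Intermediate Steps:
W(z, y) = 282 (W(z, y) = -54 + 6*56 = -54 + 336 = 282)
W(-43, M)/p = 282/50023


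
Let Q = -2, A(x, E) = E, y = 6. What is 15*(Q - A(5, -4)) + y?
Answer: 36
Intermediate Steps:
15*(Q - A(5, -4)) + y = 15*(-2 - 1*(-4)) + 6 = 15*(-2 + 4) + 6 = 15*2 + 6 = 30 + 6 = 36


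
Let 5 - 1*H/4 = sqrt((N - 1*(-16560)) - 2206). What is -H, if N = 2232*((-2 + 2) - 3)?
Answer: -20 + 4*sqrt(7658) ≈ 330.04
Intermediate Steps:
N = -6696 (N = 2232*(0 - 3) = 2232*(-3) = -6696)
H = 20 - 4*sqrt(7658) (H = 20 - 4*sqrt((-6696 - 1*(-16560)) - 2206) = 20 - 4*sqrt((-6696 + 16560) - 2206) = 20 - 4*sqrt(9864 - 2206) = 20 - 4*sqrt(7658) ≈ -330.04)
-H = -(20 - 4*sqrt(7658)) = -20 + 4*sqrt(7658)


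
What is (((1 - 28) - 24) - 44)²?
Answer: 9025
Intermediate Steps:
(((1 - 28) - 24) - 44)² = ((-27 - 24) - 44)² = (-51 - 44)² = (-95)² = 9025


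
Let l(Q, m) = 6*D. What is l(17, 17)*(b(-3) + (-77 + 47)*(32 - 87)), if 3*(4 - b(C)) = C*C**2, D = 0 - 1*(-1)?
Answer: 9978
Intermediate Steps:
D = 1 (D = 0 + 1 = 1)
l(Q, m) = 6 (l(Q, m) = 6*1 = 6)
b(C) = 4 - C**3/3 (b(C) = 4 - C*C**2/3 = 4 - C**3/3)
l(17, 17)*(b(-3) + (-77 + 47)*(32 - 87)) = 6*((4 - 1/3*(-3)**3) + (-77 + 47)*(32 - 87)) = 6*((4 - 1/3*(-27)) - 30*(-55)) = 6*((4 + 9) + 1650) = 6*(13 + 1650) = 6*1663 = 9978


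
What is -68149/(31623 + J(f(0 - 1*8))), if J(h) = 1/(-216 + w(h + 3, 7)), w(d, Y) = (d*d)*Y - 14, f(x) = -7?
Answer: -8041582/3731513 ≈ -2.1550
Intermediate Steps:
w(d, Y) = -14 + Y*d**2 (w(d, Y) = d**2*Y - 14 = Y*d**2 - 14 = -14 + Y*d**2)
J(h) = 1/(-230 + 7*(3 + h)**2) (J(h) = 1/(-216 + (-14 + 7*(h + 3)**2)) = 1/(-216 + (-14 + 7*(3 + h)**2)) = 1/(-230 + 7*(3 + h)**2))
-68149/(31623 + J(f(0 - 1*8))) = -68149/(31623 + 1/(-230 + 7*(3 - 7)**2)) = -68149/(31623 + 1/(-230 + 7*(-4)**2)) = -68149/(31623 + 1/(-230 + 7*16)) = -68149/(31623 + 1/(-230 + 112)) = -68149/(31623 + 1/(-118)) = -68149/(31623 - 1/118) = -68149/3731513/118 = -68149*118/3731513 = -8041582/3731513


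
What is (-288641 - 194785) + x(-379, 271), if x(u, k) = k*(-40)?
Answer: -494266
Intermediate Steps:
x(u, k) = -40*k
(-288641 - 194785) + x(-379, 271) = (-288641 - 194785) - 40*271 = -483426 - 10840 = -494266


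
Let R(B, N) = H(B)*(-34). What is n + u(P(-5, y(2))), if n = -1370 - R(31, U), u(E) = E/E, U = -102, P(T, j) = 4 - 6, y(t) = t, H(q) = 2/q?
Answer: -42371/31 ≈ -1366.8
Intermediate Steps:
P(T, j) = -2
R(B, N) = -68/B (R(B, N) = (2/B)*(-34) = -68/B)
u(E) = 1
n = -42402/31 (n = -1370 - (-68)/31 = -1370 - 1*(-68/31) = -1370 + 68/31 = -42402/31 ≈ -1367.8)
n + u(P(-5, y(2))) = -42402/31 + 1 = -42371/31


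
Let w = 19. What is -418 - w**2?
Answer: -779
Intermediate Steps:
-418 - w**2 = -418 - 1*19**2 = -418 - 1*361 = -418 - 361 = -779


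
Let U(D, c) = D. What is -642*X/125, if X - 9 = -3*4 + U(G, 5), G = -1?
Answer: 2568/125 ≈ 20.544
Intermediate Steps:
X = -4 (X = 9 + (-3*4 - 1) = 9 + (-12 - 1) = 9 - 13 = -4)
-642*X/125 = -642*(-4)/125 = 2568*(1/125) = 2568/125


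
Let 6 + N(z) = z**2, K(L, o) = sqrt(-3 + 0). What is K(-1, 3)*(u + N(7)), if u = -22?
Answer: 21*I*sqrt(3) ≈ 36.373*I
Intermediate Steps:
K(L, o) = I*sqrt(3) (K(L, o) = sqrt(-3) = I*sqrt(3))
N(z) = -6 + z**2
K(-1, 3)*(u + N(7)) = (I*sqrt(3))*(-22 + (-6 + 7**2)) = (I*sqrt(3))*(-22 + (-6 + 49)) = (I*sqrt(3))*(-22 + 43) = (I*sqrt(3))*21 = 21*I*sqrt(3)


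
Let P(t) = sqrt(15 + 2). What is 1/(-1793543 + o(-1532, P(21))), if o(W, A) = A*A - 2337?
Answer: -1/1795863 ≈ -5.5684e-7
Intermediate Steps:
P(t) = sqrt(17)
o(W, A) = -2337 + A**2 (o(W, A) = A**2 - 2337 = -2337 + A**2)
1/(-1793543 + o(-1532, P(21))) = 1/(-1793543 + (-2337 + (sqrt(17))**2)) = 1/(-1793543 + (-2337 + 17)) = 1/(-1793543 - 2320) = 1/(-1795863) = -1/1795863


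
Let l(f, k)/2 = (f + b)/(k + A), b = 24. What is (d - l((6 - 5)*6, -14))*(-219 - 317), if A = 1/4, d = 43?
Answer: -279256/11 ≈ -25387.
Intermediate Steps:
A = ¼ ≈ 0.25000
l(f, k) = 2*(24 + f)/(¼ + k) (l(f, k) = 2*((f + 24)/(k + ¼)) = 2*((24 + f)/(¼ + k)) = 2*(24 + f)/(¼ + k))
(d - l((6 - 5)*6, -14))*(-219 - 317) = (43 - 8*(24 + (6 - 5)*6)/(1 + 4*(-14)))*(-219 - 317) = (43 - 8*(24 + 1*6)/(1 - 56))*(-536) = (43 - 8*(24 + 6)/(-55))*(-536) = (43 - 8*(-1)*30/55)*(-536) = (43 - 1*(-48/11))*(-536) = (43 + 48/11)*(-536) = (521/11)*(-536) = -279256/11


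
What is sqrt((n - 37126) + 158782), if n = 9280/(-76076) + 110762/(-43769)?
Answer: 3*sqrt(77411376358668494142)/75676601 ≈ 348.79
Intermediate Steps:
n = -200738778/75676601 (n = 9280*(-1/76076) + 110762*(-1/43769) = -2320/19019 - 110762/43769 = -200738778/75676601 ≈ -2.6526)
sqrt((n - 37126) + 158782) = sqrt((-200738778/75676601 - 37126) + 158782) = sqrt(-2809770227504/75676601 + 158782) = sqrt(9206311832478/75676601) = 3*sqrt(77411376358668494142)/75676601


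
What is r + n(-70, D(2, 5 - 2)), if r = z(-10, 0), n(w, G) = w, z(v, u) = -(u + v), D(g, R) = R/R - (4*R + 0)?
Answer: -60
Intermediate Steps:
D(g, R) = 1 - 4*R
z(v, u) = -u - v
r = 10 (r = -1*0 - 1*(-10) = 0 + 10 = 10)
r + n(-70, D(2, 5 - 2)) = 10 - 70 = -60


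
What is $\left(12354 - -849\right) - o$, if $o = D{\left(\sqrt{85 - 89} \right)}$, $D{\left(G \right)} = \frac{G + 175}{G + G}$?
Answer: $\frac{26405}{2} + \frac{175 i}{4} \approx 13203.0 + 43.75 i$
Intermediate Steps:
$D{\left(G \right)} = \frac{175 + G}{2 G}$
$o = - \frac{i \left(175 + 2 i\right)}{4}$ ($o = \frac{175 + \sqrt{85 - 89}}{2 \sqrt{85 - 89}} = \frac{175 + \sqrt{-4}}{2 \sqrt{-4}} = \frac{175 + 2 i}{2 \cdot 2 i} = \frac{- \frac{i}{2} \left(175 + 2 i\right)}{2} = - \frac{i \left(175 + 2 i\right)}{4} \approx 0.5 - 43.75 i$)
$\left(12354 - -849\right) - o = \left(12354 - -849\right) - \left(\frac{1}{2} - \frac{175 i}{4}\right) = \left(12354 + 849\right) - \left(\frac{1}{2} - \frac{175 i}{4}\right) = 13203 - \left(\frac{1}{2} - \frac{175 i}{4}\right) = \frac{26405}{2} + \frac{175 i}{4}$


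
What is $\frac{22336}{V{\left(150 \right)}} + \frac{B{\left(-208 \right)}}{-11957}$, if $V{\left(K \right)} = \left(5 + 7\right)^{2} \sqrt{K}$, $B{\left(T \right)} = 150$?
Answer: $- \frac{150}{11957} + \frac{698 \sqrt{6}}{135} \approx 12.652$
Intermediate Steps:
$V{\left(K \right)} = 144 \sqrt{K}$ ($V{\left(K \right)} = 12^{2} \sqrt{K} = 144 \sqrt{K}$)
$\frac{22336}{V{\left(150 \right)}} + \frac{B{\left(-208 \right)}}{-11957} = \frac{22336}{144 \sqrt{150}} + \frac{150}{-11957} = \frac{22336}{144 \cdot 5 \sqrt{6}} + 150 \left(- \frac{1}{11957}\right) = \frac{22336}{720 \sqrt{6}} - \frac{150}{11957} = 22336 \frac{\sqrt{6}}{4320} - \frac{150}{11957} = \frac{698 \sqrt{6}}{135} - \frac{150}{11957} = - \frac{150}{11957} + \frac{698 \sqrt{6}}{135}$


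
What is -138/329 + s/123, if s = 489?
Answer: 47969/13489 ≈ 3.5562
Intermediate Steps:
-138/329 + s/123 = -138/329 + 489/123 = -138*1/329 + 489*(1/123) = -138/329 + 163/41 = 47969/13489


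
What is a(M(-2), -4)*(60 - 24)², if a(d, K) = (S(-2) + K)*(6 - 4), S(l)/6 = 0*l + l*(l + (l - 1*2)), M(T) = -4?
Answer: 176256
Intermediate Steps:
S(l) = 6*l*(-2 + 2*l) (S(l) = 6*(0*l + l*(l + (l - 1*2))) = 6*(0 + l*(l + (l - 2))) = 6*(0 + l*(l + (-2 + l))) = 6*(0 + l*(-2 + 2*l)) = 6*(l*(-2 + 2*l)) = 6*l*(-2 + 2*l))
a(d, K) = 144 + 2*K (a(d, K) = (12*(-2)*(-1 - 2) + K)*(6 - 4) = (12*(-2)*(-3) + K)*2 = (72 + K)*2 = 144 + 2*K)
a(M(-2), -4)*(60 - 24)² = (144 + 2*(-4))*(60 - 24)² = (144 - 8)*36² = 136*1296 = 176256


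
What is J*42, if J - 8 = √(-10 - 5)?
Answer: 336 + 42*I*√15 ≈ 336.0 + 162.67*I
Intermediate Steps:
J = 8 + I*√15 (J = 8 + √(-10 - 5) = 8 + √(-15) = 8 + I*√15 ≈ 8.0 + 3.873*I)
J*42 = (8 + I*√15)*42 = 336 + 42*I*√15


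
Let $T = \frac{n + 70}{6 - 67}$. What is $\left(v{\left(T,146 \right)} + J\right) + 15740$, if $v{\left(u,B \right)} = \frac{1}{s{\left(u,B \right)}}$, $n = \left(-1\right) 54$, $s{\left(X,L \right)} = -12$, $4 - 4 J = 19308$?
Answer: $\frac{130967}{12} \approx 10914.0$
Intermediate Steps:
$J = -4826$ ($J = 1 - 4827 = -4826$)
$n = -54$
$T = - \frac{16}{61}$ ($T = \frac{-54 + 70}{6 - 67} = \frac{16}{-61} = 16 \left(- \frac{1}{61}\right) = - \frac{16}{61} \approx -0.2623$)
$v{\left(u,B \right)} = - \frac{1}{12}$ ($v{\left(u,B \right)} = \frac{1}{-12} = - \frac{1}{12}$)
$\left(v{\left(T,146 \right)} + J\right) + 15740 = \left(- \frac{1}{12} - 4826\right) + 15740 = - \frac{57913}{12} + 15740 = \frac{130967}{12}$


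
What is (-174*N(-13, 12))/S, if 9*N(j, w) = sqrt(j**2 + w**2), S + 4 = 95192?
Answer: -29*sqrt(313)/142782 ≈ -0.0035933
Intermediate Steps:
S = 95188 (S = -4 + 95192 = 95188)
N(j, w) = sqrt(j**2 + w**2)/9
(-174*N(-13, 12))/S = -58*sqrt((-13)**2 + 12**2)/3/95188 = -58*sqrt(169 + 144)/3*(1/95188) = -58*sqrt(313)/3*(1/95188) = -29*sqrt(313)/142782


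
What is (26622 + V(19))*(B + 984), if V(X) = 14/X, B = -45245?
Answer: -22388630152/19 ≈ -1.1783e+9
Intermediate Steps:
(26622 + V(19))*(B + 984) = (26622 + 14/19)*(-45245 + 984) = (26622 + 14*(1/19))*(-44261) = (26622 + 14/19)*(-44261) = (505832/19)*(-44261) = -22388630152/19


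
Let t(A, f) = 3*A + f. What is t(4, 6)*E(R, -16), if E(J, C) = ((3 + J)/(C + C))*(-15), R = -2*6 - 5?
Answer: -945/8 ≈ -118.13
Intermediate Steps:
R = -17 (R = -12 - 5 = -17)
t(A, f) = f + 3*A
E(J, C) = -15*(3 + J)/(2*C) (E(J, C) = ((3 + J)/((2*C)))*(-15) = ((3 + J)*(1/(2*C)))*(-15) = ((3 + J)/(2*C))*(-15) = -15*(3 + J)/(2*C))
t(4, 6)*E(R, -16) = (6 + 3*4)*((15/2)*(-3 - 1*(-17))/(-16)) = (6 + 12)*((15/2)*(-1/16)*(-3 + 17)) = 18*((15/2)*(-1/16)*14) = 18*(-105/16) = -945/8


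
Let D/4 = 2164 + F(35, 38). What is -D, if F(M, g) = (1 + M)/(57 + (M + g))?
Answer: -562712/65 ≈ -8657.1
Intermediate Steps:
F(M, g) = (1 + M)/(57 + M + g)
D = 562712/65 (D = 4*(2164 + (1 + 35)/(57 + 35 + 38)) = 4*(2164 + 36/130) = 4*(2164 + (1/130)*36) = 4*(2164 + 18/65) = 4*(140678/65) = 562712/65 ≈ 8657.1)
-D = -1*562712/65 = -562712/65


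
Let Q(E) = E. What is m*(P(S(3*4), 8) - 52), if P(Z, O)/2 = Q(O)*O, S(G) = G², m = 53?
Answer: 4028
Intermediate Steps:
P(Z, O) = 2*O² (P(Z, O) = 2*(O*O) = 2*O²)
m*(P(S(3*4), 8) - 52) = 53*(2*8² - 52) = 53*(2*64 - 52) = 53*(128 - 52) = 53*76 = 4028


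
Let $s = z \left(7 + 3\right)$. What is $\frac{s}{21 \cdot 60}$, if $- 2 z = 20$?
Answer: $- \frac{5}{63} \approx -0.079365$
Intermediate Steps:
$z = -10$ ($z = \left(- \frac{1}{2}\right) 20 = -10$)
$s = -100$ ($s = - 10 \left(7 + 3\right) = \left(-10\right) 10 = -100$)
$\frac{s}{21 \cdot 60} = - \frac{100}{21 \cdot 60} = - \frac{100}{1260} = \left(-100\right) \frac{1}{1260} = - \frac{5}{63}$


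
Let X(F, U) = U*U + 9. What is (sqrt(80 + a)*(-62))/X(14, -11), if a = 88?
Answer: -62*sqrt(42)/65 ≈ -6.1816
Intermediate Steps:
X(F, U) = 9 + U**2 (X(F, U) = U**2 + 9 = 9 + U**2)
(sqrt(80 + a)*(-62))/X(14, -11) = (sqrt(80 + 88)*(-62))/(9 + (-11)**2) = (sqrt(168)*(-62))/(9 + 121) = ((2*sqrt(42))*(-62))/130 = -124*sqrt(42)*(1/130) = -62*sqrt(42)/65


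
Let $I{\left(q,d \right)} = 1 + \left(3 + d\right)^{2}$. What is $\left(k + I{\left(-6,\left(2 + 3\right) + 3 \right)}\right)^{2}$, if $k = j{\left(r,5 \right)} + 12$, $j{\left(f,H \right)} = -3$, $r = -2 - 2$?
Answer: $17161$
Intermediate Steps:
$r = -4$ ($r = -2 - 2 = -4$)
$k = 9$ ($k = -3 + 12 = 9$)
$\left(k + I{\left(-6,\left(2 + 3\right) + 3 \right)}\right)^{2} = \left(9 + \left(1 + \left(3 + \left(\left(2 + 3\right) + 3\right)\right)^{2}\right)\right)^{2} = \left(9 + \left(1 + \left(3 + \left(5 + 3\right)\right)^{2}\right)\right)^{2} = \left(9 + \left(1 + \left(3 + 8\right)^{2}\right)\right)^{2} = \left(9 + \left(1 + 11^{2}\right)\right)^{2} = \left(9 + \left(1 + 121\right)\right)^{2} = \left(9 + 122\right)^{2} = 131^{2} = 17161$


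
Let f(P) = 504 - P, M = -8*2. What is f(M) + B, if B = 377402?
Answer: 377922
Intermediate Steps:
M = -16
f(M) + B = (504 - 1*(-16)) + 377402 = (504 + 16) + 377402 = 520 + 377402 = 377922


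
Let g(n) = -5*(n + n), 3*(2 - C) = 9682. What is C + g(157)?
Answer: -14386/3 ≈ -4795.3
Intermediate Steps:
C = -9676/3 (C = 2 - ⅓*9682 = 2 - 9682/3 = -9676/3 ≈ -3225.3)
g(n) = -10*n
C + g(157) = -9676/3 - 10*157 = -9676/3 - 1570 = -14386/3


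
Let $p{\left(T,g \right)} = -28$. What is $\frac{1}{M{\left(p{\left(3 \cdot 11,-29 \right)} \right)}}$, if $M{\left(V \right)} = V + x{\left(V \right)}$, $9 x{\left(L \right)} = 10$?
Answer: $- \frac{9}{242} \approx -0.03719$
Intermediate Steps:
$x{\left(L \right)} = \frac{10}{9}$ ($x{\left(L \right)} = \frac{1}{9} \cdot 10 = \frac{10}{9}$)
$M{\left(V \right)} = \frac{10}{9} + V$ ($M{\left(V \right)} = V + \frac{10}{9} = \frac{10}{9} + V$)
$\frac{1}{M{\left(p{\left(3 \cdot 11,-29 \right)} \right)}} = \frac{1}{\frac{10}{9} - 28} = \frac{1}{- \frac{242}{9}} = - \frac{9}{242}$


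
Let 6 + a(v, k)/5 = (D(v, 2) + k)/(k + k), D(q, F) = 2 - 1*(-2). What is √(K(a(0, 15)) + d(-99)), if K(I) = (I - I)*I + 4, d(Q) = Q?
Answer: I*√95 ≈ 9.7468*I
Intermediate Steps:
D(q, F) = 4 (D(q, F) = 2 + 2 = 4)
a(v, k) = -30 + 5*(4 + k)/(2*k) (a(v, k) = -30 + 5*((4 + k)/(k + k)) = -30 + 5*((4 + k)/((2*k))) = -30 + 5*((4 + k)*(1/(2*k))) = -30 + 5*((4 + k)/(2*k)) = -30 + 5*(4 + k)/(2*k))
K(I) = 4 (K(I) = 0*I + 4 = 0 + 4 = 4)
√(K(a(0, 15)) + d(-99)) = √(4 - 99) = √(-95) = I*√95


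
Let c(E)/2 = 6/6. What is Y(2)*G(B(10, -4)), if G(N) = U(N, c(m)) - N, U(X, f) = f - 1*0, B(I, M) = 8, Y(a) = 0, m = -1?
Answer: 0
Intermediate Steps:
c(E) = 2 (c(E) = 2*(6/6) = 2*(6*(⅙)) = 2*1 = 2)
U(X, f) = f (U(X, f) = f + 0 = f)
G(N) = 2 - N
Y(2)*G(B(10, -4)) = 0*(2 - 1*8) = 0*(2 - 8) = 0*(-6) = 0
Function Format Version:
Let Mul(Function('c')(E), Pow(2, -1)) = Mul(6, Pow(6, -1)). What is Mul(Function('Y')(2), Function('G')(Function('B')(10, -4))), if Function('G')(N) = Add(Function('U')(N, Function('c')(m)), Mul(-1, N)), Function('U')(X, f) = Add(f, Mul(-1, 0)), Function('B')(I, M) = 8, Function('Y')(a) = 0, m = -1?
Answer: 0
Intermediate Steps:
Function('c')(E) = 2 (Function('c')(E) = Mul(2, Mul(6, Pow(6, -1))) = Mul(2, Mul(6, Rational(1, 6))) = Mul(2, 1) = 2)
Function('U')(X, f) = f (Function('U')(X, f) = Add(f, 0) = f)
Function('G')(N) = Add(2, Mul(-1, N))
Mul(Function('Y')(2), Function('G')(Function('B')(10, -4))) = Mul(0, Add(2, Mul(-1, 8))) = Mul(0, Add(2, -8)) = Mul(0, -6) = 0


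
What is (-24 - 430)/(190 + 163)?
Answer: -454/353 ≈ -1.2861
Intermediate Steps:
(-24 - 430)/(190 + 163) = -454/353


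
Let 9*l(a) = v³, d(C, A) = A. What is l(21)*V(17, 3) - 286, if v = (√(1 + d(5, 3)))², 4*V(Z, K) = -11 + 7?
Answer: -2638/9 ≈ -293.11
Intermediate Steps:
V(Z, K) = -1 (V(Z, K) = (-11 + 7)/4 = (¼)*(-4) = -1)
v = 4 (v = (√(1 + 3))² = (√4)² = 2² = 4)
l(a) = 64/9 (l(a) = (⅑)*4³ = (⅑)*64 = 64/9)
l(21)*V(17, 3) - 286 = (64/9)*(-1) - 286 = -64/9 - 286 = -2638/9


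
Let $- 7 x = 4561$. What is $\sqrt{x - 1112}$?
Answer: $\frac{i \sqrt{86415}}{7} \approx 41.995 i$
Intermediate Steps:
$x = - \frac{4561}{7}$ ($x = \left(- \frac{1}{7}\right) 4561 = - \frac{4561}{7} \approx -651.57$)
$\sqrt{x - 1112} = \sqrt{- \frac{4561}{7} - 1112} = \sqrt{- \frac{12345}{7}} = \frac{i \sqrt{86415}}{7}$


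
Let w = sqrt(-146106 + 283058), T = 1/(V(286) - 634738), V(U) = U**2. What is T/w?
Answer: -sqrt(34238)/37863256392 ≈ -4.8869e-9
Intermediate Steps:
T = -1/552942 (T = 1/(286**2 - 634738) = 1/(81796 - 634738) = 1/(-552942) = -1/552942 ≈ -1.8085e-6)
w = 2*sqrt(34238) (w = sqrt(136952) = 2*sqrt(34238) ≈ 370.07)
T/w = -sqrt(34238)/68476/552942 = -sqrt(34238)/37863256392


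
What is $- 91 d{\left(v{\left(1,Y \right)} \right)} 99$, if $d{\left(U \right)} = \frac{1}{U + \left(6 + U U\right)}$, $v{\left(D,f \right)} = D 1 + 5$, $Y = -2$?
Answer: $- \frac{3003}{16} \approx -187.69$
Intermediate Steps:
$v{\left(D,f \right)} = 5 + D$ ($v{\left(D,f \right)} = D + 5 = 5 + D$)
$d{\left(U \right)} = \frac{1}{6 + U + U^{2}}$ ($d{\left(U \right)} = \frac{1}{U + \left(6 + U^{2}\right)} = \frac{1}{6 + U + U^{2}}$)
$- 91 d{\left(v{\left(1,Y \right)} \right)} 99 = - \frac{91}{6 + \left(5 + 1\right) + \left(5 + 1\right)^{2}} \cdot 99 = - \frac{91}{6 + 6 + 6^{2}} \cdot 99 = - \frac{91}{6 + 6 + 36} \cdot 99 = - \frac{91}{48} \cdot 99 = \left(-91\right) \frac{1}{48} \cdot 99 = \left(- \frac{91}{48}\right) 99 = - \frac{3003}{16}$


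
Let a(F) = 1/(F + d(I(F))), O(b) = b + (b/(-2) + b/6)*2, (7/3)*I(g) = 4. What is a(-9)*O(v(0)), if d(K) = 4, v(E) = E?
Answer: 0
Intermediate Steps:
I(g) = 12/7 (I(g) = (3/7)*4 = 12/7)
O(b) = b/3 (O(b) = b + (b*(-1/2) + b*(1/6))*2 = b + (-b/2 + b/6)*2 = b - b/3*2 = b - 2*b/3 = b/3)
a(F) = 1/(4 + F) (a(F) = 1/(F + 4) = 1/(4 + F))
a(-9)*O(v(0)) = ((1/3)*0)/(4 - 9) = 0/(-5) = -1/5*0 = 0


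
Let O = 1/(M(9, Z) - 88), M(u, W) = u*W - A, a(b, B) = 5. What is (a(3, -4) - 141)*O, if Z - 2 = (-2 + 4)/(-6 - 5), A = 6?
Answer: 748/427 ≈ 1.7518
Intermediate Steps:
Z = 20/11 (Z = 2 + (-2 + 4)/(-6 - 5) = 2 + 2/(-11) = 2 + 2*(-1/11) = 2 - 2/11 = 20/11 ≈ 1.8182)
M(u, W) = -6 + W*u (M(u, W) = u*W - 1*6 = W*u - 6 = -6 + W*u)
O = -11/854 (O = 1/((-6 + (20/11)*9) - 88) = 1/((-6 + 180/11) - 88) = 1/(114/11 - 88) = 1/(-854/11) = -11/854 ≈ -0.012881)
(a(3, -4) - 141)*O = (5 - 141)*(-11/854) = -136*(-11/854) = 748/427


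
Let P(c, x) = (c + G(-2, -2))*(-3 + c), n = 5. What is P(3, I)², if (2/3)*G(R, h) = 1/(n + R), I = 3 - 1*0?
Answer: 0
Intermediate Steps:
I = 3 (I = 3 + 0 = 3)
G(R, h) = 3/(2*(5 + R))
P(c, x) = (½ + c)*(-3 + c) (P(c, x) = (c + 3/(2*(5 - 2)))*(-3 + c) = (c + (3/2)/3)*(-3 + c) = (c + (3/2)*(⅓))*(-3 + c) = (c + ½)*(-3 + c) = (½ + c)*(-3 + c))
P(3, I)² = (-3/2 + 3² - 5/2*3)² = (-3/2 + 9 - 15/2)² = 0² = 0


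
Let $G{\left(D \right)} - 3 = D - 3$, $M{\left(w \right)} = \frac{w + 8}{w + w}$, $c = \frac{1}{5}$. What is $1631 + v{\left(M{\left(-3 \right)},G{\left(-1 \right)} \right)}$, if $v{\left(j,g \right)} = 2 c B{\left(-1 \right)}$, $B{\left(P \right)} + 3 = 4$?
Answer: $\frac{8157}{5} \approx 1631.4$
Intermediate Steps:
$B{\left(P \right)} = 1$ ($B{\left(P \right)} = -3 + 4 = 1$)
$c = \frac{1}{5} \approx 0.2$
$M{\left(w \right)} = \frac{8 + w}{2 w}$
$G{\left(D \right)} = D$ ($G{\left(D \right)} = 3 + \left(D - 3\right) = 3 + \left(-3 + D\right) = D$)
$v{\left(j,g \right)} = \frac{2}{5}$ ($v{\left(j,g \right)} = 2 \cdot \frac{1}{5} \cdot 1 = \frac{2}{5} \cdot 1 = \frac{2}{5}$)
$1631 + v{\left(M{\left(-3 \right)},G{\left(-1 \right)} \right)} = 1631 + \frac{2}{5} = \frac{8157}{5}$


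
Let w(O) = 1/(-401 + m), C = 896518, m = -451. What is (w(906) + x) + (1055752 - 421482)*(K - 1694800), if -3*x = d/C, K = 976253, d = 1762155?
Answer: -174059592981026915189/381916668 ≈ -4.5575e+11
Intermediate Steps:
x = -587385/896518 ≈ -0.65518
w(O) = -1/852 (w(O) = 1/(-401 - 451) = 1/(-852) = -1/852)
(w(906) + x) + (1055752 - 421482)*(K - 1694800) = (-1/852 - 587385/896518) + (1055752 - 421482)*(976253 - 1694800) = -250674269/381916668 + 634270*(-718547) = -250674269/381916668 - 455752805690 = -174059592981026915189/381916668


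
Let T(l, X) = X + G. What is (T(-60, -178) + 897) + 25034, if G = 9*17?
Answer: 25906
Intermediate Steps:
G = 153
T(l, X) = 153 + X (T(l, X) = X + 153 = 153 + X)
(T(-60, -178) + 897) + 25034 = ((153 - 178) + 897) + 25034 = (-25 + 897) + 25034 = 872 + 25034 = 25906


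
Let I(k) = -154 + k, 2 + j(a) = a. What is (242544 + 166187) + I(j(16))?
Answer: 408591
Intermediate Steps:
j(a) = -2 + a
(242544 + 166187) + I(j(16)) = (242544 + 166187) + (-154 + (-2 + 16)) = 408731 + (-154 + 14) = 408731 - 140 = 408591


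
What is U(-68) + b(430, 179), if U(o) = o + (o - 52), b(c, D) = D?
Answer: -9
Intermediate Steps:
U(o) = -52 + 2*o (U(o) = o + (-52 + o) = -52 + 2*o)
U(-68) + b(430, 179) = (-52 + 2*(-68)) + 179 = (-52 - 136) + 179 = -188 + 179 = -9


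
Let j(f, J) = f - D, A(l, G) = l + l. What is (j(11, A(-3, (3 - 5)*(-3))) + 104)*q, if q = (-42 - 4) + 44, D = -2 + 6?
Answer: -222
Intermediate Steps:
D = 4
A(l, G) = 2*l
j(f, J) = -4 + f (j(f, J) = f - 1*4 = f - 4 = -4 + f)
q = -2 (q = -46 + 44 = -2)
(j(11, A(-3, (3 - 5)*(-3))) + 104)*q = ((-4 + 11) + 104)*(-2) = (7 + 104)*(-2) = 111*(-2) = -222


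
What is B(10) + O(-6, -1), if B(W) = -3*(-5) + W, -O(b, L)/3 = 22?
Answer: -41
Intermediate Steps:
O(b, L) = -66 (O(b, L) = -3*22 = -66)
B(W) = 15 + W
B(10) + O(-6, -1) = (15 + 10) - 66 = 25 - 66 = -41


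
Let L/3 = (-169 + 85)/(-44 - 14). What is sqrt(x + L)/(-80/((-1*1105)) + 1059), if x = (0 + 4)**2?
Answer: 221*sqrt(17110)/6787595 ≈ 0.0042589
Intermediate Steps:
x = 16 (x = 4**2 = 16)
L = 126/29 (L = 3*((-169 + 85)/(-44 - 14)) = 3*(-84/(-58)) = 3*(-84*(-1/58)) = 3*(42/29) = 126/29 ≈ 4.3448)
sqrt(x + L)/(-80/((-1*1105)) + 1059) = sqrt(16 + 126/29)/(-80/((-1*1105)) + 1059) = sqrt(590/29)/(-80/(-1105) + 1059) = (sqrt(17110)/29)/(-80*(-1/1105) + 1059) = (sqrt(17110)/29)/(16/221 + 1059) = (sqrt(17110)/29)/(234055/221) = (sqrt(17110)/29)*(221/234055) = 221*sqrt(17110)/6787595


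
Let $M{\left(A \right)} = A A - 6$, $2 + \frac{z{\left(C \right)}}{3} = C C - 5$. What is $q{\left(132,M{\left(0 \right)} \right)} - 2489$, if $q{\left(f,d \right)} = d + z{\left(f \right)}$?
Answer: $49756$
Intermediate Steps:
$z{\left(C \right)} = -21 + 3 C^{2}$ ($z{\left(C \right)} = -6 + 3 \left(C C - 5\right) = -6 + 3 \left(C^{2} - 5\right) = -6 + 3 \left(-5 + C^{2}\right) = -6 + \left(-15 + 3 C^{2}\right) = -21 + 3 C^{2}$)
$M{\left(A \right)} = -6 + A^{2}$ ($M{\left(A \right)} = A^{2} - 6 = -6 + A^{2}$)
$q{\left(f,d \right)} = -21 + d + 3 f^{2}$ ($q{\left(f,d \right)} = d + \left(-21 + 3 f^{2}\right) = -21 + d + 3 f^{2}$)
$q{\left(132,M{\left(0 \right)} \right)} - 2489 = \left(-21 - \left(6 - 0^{2}\right) + 3 \cdot 132^{2}\right) - 2489 = \left(-21 + \left(-6 + 0\right) + 3 \cdot 17424\right) - 2489 = \left(-21 - 6 + 52272\right) - 2489 = 52245 - 2489 = 49756$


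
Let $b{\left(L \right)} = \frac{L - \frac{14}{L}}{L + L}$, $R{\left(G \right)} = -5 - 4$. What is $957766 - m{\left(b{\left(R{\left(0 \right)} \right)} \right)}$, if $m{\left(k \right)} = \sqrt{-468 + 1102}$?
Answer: $957766 - \sqrt{634} \approx 9.5774 \cdot 10^{5}$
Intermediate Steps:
$R{\left(G \right)} = -9$
$b{\left(L \right)} = \frac{L - \frac{14}{L}}{2 L}$
$m{\left(k \right)} = \sqrt{634}$
$957766 - m{\left(b{\left(R{\left(0 \right)} \right)} \right)} = 957766 - \sqrt{634}$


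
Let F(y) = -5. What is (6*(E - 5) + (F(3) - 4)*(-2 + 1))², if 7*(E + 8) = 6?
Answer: 199809/49 ≈ 4077.7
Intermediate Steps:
E = -50/7 (E = -8 + (⅐)*6 = -8 + 6/7 = -50/7 ≈ -7.1429)
(6*(E - 5) + (F(3) - 4)*(-2 + 1))² = (6*(-50/7 - 5) + (-5 - 4)*(-2 + 1))² = (6*(-85/7) - 9*(-1))² = (-510/7 + 9)² = (-447/7)² = 199809/49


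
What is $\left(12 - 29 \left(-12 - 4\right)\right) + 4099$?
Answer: $4575$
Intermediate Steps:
$\left(12 - 29 \left(-12 - 4\right)\right) + 4099 = \left(12 - -464\right) + 4099 = \left(12 + 464\right) + 4099 = 476 + 4099 = 4575$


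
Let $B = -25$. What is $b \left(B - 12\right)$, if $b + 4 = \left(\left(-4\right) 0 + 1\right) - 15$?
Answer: $666$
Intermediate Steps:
$b = -18$ ($b = -4 + \left(\left(\left(-4\right) 0 + 1\right) - 15\right) = -4 + \left(\left(0 + 1\right) - 15\right) = -4 + \left(1 - 15\right) = -4 - 14 = -18$)
$b \left(B - 12\right) = - 18 \left(-25 - 12\right) = \left(-18\right) \left(-37\right) = 666$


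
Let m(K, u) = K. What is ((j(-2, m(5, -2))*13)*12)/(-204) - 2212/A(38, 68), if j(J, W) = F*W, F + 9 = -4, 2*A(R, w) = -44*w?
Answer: 19143/374 ≈ 51.185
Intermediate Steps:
A(R, w) = -22*w (A(R, w) = (-44*w)/2 = -22*w)
F = -13 (F = -9 - 4 = -13)
j(J, W) = -13*W
((j(-2, m(5, -2))*13)*12)/(-204) - 2212/A(38, 68) = ((-13*5*13)*12)/(-204) - 2212/((-22*68)) = (-65*13*12)*(-1/204) - 2212/(-1496) = -845*12*(-1/204) - 2212*(-1/1496) = -10140*(-1/204) + 553/374 = 845/17 + 553/374 = 19143/374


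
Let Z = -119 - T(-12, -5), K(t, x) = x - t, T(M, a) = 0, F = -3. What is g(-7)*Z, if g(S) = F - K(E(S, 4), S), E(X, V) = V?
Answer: -952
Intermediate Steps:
g(S) = 1 - S (g(S) = -3 - (S - 1*4) = -3 - (S - 4) = -3 - (-4 + S) = -3 + (4 - S) = 1 - S)
Z = -119 (Z = -119 - 1*0 = -119 + 0 = -119)
g(-7)*Z = (1 - 1*(-7))*(-119) = (1 + 7)*(-119) = 8*(-119) = -952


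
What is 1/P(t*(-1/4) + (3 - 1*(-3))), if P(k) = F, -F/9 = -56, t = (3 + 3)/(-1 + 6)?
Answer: 1/504 ≈ 0.0019841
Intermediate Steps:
t = 6/5 ≈ 1.2000
F = 504 (F = -9*(-56) = 504)
P(k) = 504
1/P(t*(-1/4) + (3 - 1*(-3))) = 1/504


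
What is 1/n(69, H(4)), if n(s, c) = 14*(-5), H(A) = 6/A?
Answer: -1/70 ≈ -0.014286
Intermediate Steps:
n(s, c) = -70
1/n(69, H(4)) = 1/(-70) = -1/70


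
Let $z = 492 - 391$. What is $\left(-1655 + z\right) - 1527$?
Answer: $-3081$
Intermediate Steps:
$z = 101$ ($z = 492 - 391 = 101$)
$\left(-1655 + z\right) - 1527 = \left(-1655 + 101\right) - 1527 = -1554 - 1527 = -3081$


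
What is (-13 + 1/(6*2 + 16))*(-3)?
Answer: 1089/28 ≈ 38.893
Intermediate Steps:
(-13 + 1/(6*2 + 16))*(-3) = (-13 + 1/(12 + 16))*(-3) = (-13 + 1/28)*(-3) = -363/28*(-3) = 1089/28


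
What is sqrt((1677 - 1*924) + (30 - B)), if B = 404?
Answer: sqrt(379) ≈ 19.468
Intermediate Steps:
sqrt((1677 - 1*924) + (30 - B)) = sqrt((1677 - 1*924) + (30 - 1*404)) = sqrt((1677 - 924) + (30 - 404)) = sqrt(753 - 374) = sqrt(379)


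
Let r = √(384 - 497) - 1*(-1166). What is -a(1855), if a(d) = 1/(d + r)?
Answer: I/(√113 - 3021*I) ≈ -0.00033101 + 1.1647e-6*I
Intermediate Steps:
r = 1166 + I*√113 (r = √(-113) + 1166 = I*√113 + 1166 = 1166 + I*√113 ≈ 1166.0 + 10.63*I)
a(d) = 1/(1166 + d + I*√113) (a(d) = 1/(d + (1166 + I*√113)) = 1/(1166 + d + I*√113))
-a(1855) = -1/(1166 + 1855 + I*√113) = -1/(3021 + I*√113)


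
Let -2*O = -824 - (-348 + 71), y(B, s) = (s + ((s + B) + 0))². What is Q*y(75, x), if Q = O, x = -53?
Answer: 525667/2 ≈ 2.6283e+5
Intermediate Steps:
y(B, s) = (B + 2*s)² (y(B, s) = (s + ((B + s) + 0))² = (s + (B + s))² = (B + 2*s)²)
O = 547/2 (O = -(-824 - (-348 + 71))/2 = -(-824 - 1*(-277))/2 = -(-824 + 277)/2 = -½*(-547) = 547/2 ≈ 273.50)
Q = 547/2 ≈ 273.50
Q*y(75, x) = 547*(75 + 2*(-53))²/2 = 547*(75 - 106)²/2 = (547/2)*(-31)² = (547/2)*961 = 525667/2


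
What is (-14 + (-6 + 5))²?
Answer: 225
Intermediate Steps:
(-14 + (-6 + 5))² = (-14 - 1)² = (-15)² = 225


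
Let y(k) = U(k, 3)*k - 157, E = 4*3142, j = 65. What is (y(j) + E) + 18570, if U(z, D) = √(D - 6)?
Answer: 30981 + 65*I*√3 ≈ 30981.0 + 112.58*I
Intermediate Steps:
U(z, D) = √(-6 + D)
E = 12568
y(k) = -157 + I*k*√3 (y(k) = √(-6 + 3)*k - 157 = √(-3)*k - 157 = (I*√3)*k - 157 = I*k*√3 - 157 = -157 + I*k*√3)
(y(j) + E) + 18570 = ((-157 + I*65*√3) + 12568) + 18570 = ((-157 + 65*I*√3) + 12568) + 18570 = (12411 + 65*I*√3) + 18570 = 30981 + 65*I*√3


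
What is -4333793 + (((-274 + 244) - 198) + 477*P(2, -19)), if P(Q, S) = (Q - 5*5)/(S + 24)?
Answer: -21681076/5 ≈ -4.3362e+6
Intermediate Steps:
P(Q, S) = (-25 + Q)/(24 + S) (P(Q, S) = (Q - 25)/(24 + S) = (-25 + Q)/(24 + S))
-4333793 + (((-274 + 244) - 198) + 477*P(2, -19)) = -4333793 + (((-274 + 244) - 198) + 477*((-25 + 2)/(24 - 19))) = -4333793 + ((-30 - 198) + 477*(-23/5)) = -4333793 + (-228 + 477*((⅕)*(-23))) = -4333793 + (-228 + 477*(-23/5)) = -4333793 + (-228 - 10971/5) = -4333793 - 12111/5 = -21681076/5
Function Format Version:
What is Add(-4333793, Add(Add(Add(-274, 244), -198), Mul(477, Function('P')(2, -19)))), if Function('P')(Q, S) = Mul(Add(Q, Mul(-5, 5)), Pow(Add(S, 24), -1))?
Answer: Rational(-21681076, 5) ≈ -4.3362e+6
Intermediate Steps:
Function('P')(Q, S) = Mul(Pow(Add(24, S), -1), Add(-25, Q)) (Function('P')(Q, S) = Mul(Add(Q, -25), Pow(Add(24, S), -1)) = Mul(Add(-25, Q), Pow(Add(24, S), -1)) = Mul(Pow(Add(24, S), -1), Add(-25, Q)))
Add(-4333793, Add(Add(Add(-274, 244), -198), Mul(477, Function('P')(2, -19)))) = Add(-4333793, Add(Add(Add(-274, 244), -198), Mul(477, Mul(Pow(Add(24, -19), -1), Add(-25, 2))))) = Add(-4333793, Add(Add(-30, -198), Mul(477, Mul(Pow(5, -1), -23)))) = Add(-4333793, Add(-228, Mul(477, Mul(Rational(1, 5), -23)))) = Add(-4333793, Add(-228, Mul(477, Rational(-23, 5)))) = Add(-4333793, Add(-228, Rational(-10971, 5))) = Add(-4333793, Rational(-12111, 5)) = Rational(-21681076, 5)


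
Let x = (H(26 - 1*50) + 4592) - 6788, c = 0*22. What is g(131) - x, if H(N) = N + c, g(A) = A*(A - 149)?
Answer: -138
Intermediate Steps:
c = 0
g(A) = A*(-149 + A)
H(N) = N (H(N) = N + 0 = N)
x = -2220 (x = ((26 - 1*50) + 4592) - 6788 = ((26 - 50) + 4592) - 6788 = (-24 + 4592) - 6788 = 4568 - 6788 = -2220)
g(131) - x = 131*(-149 + 131) - 1*(-2220) = 131*(-18) + 2220 = -2358 + 2220 = -138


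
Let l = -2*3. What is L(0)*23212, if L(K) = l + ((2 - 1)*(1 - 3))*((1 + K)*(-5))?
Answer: 92848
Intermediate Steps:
l = -6
L(K) = 4 + 10*K (L(K) = -6 + ((2 - 1)*(1 - 3))*((1 + K)*(-5)) = -6 + (1*(-2))*(-5 - 5*K) = -6 - 2*(-5 - 5*K) = -6 + (10 + 10*K) = 4 + 10*K)
L(0)*23212 = (4 + 10*0)*23212 = (4 + 0)*23212 = 4*23212 = 92848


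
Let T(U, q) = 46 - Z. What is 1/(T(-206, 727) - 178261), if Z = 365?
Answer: -1/178580 ≈ -5.5997e-6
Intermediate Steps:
T(U, q) = -319 (T(U, q) = 46 - 1*365 = 46 - 365 = -319)
1/(T(-206, 727) - 178261) = 1/(-319 - 178261) = 1/(-178580) = -1/178580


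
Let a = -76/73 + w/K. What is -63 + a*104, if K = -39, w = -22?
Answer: -24661/219 ≈ -112.61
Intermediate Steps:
a = -1358/2847 (a = -76/73 - 22/(-39) = -76*1/73 - 22*(-1/39) = -76/73 + 22/39 = -1358/2847 ≈ -0.47699)
-63 + a*104 = -63 - 1358/2847*104 = -63 - 10864/219 = -24661/219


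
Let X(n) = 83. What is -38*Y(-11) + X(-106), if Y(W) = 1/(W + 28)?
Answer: 1373/17 ≈ 80.765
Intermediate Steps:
Y(W) = 1/(28 + W)
-38*Y(-11) + X(-106) = -38/(28 - 11) + 83 = -38/17 + 83 = 1373/17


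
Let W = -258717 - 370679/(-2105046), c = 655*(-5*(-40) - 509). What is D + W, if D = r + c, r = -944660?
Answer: -2959214354833/2105046 ≈ -1.4058e+6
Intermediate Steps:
c = -202395 (c = 655*(200 - 509) = 655*(-309) = -202395)
W = -544610815303/2105046 (W = -258717 - 370679*(-1/2105046) = -258717 + 370679/2105046 = -544610815303/2105046 ≈ -2.5872e+5)
D = -1147055 (D = -944660 - 202395 = -1147055)
D + W = -1147055 - 544610815303/2105046 = -2959214354833/2105046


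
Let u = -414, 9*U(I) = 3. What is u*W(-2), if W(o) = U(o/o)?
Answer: -138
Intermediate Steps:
U(I) = ⅓ (U(I) = (⅑)*3 = ⅓)
W(o) = ⅓
u*W(-2) = -414*⅓ = -138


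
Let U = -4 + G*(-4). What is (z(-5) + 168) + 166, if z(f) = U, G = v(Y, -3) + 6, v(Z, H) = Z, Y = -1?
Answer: 310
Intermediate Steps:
G = 5 (G = -1 + 6 = 5)
U = -24 (U = -4 + 5*(-4) = -4 - 20 = -24)
z(f) = -24
(z(-5) + 168) + 166 = (-24 + 168) + 166 = 144 + 166 = 310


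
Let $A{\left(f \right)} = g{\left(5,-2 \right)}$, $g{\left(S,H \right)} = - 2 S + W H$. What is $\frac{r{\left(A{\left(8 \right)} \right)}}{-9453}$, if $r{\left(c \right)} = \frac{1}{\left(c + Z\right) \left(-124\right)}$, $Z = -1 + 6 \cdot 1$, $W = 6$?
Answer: $- \frac{1}{19926924} \approx -5.0183 \cdot 10^{-8}$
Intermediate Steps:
$Z = 5$ ($Z = -1 + 6 = 5$)
$g{\left(S,H \right)} = - 2 S + 6 H$
$A{\left(f \right)} = -22$ ($A{\left(f \right)} = \left(-2\right) 5 + 6 \left(-2\right) = -10 - 12 = -22$)
$r{\left(c \right)} = - \frac{1}{124 \left(5 + c\right)}$ ($r{\left(c \right)} = \frac{1}{\left(c + 5\right) \left(-124\right)} = \frac{1}{5 + c} \left(- \frac{1}{124}\right) = - \frac{1}{124 \left(5 + c\right)}$)
$\frac{r{\left(A{\left(8 \right)} \right)}}{-9453} = \frac{\left(-1\right) \frac{1}{620 + 124 \left(-22\right)}}{-9453} = - \frac{1}{620 - 2728} \left(- \frac{1}{9453}\right) = - \frac{1}{-2108} \left(- \frac{1}{9453}\right) = \left(-1\right) \left(- \frac{1}{2108}\right) \left(- \frac{1}{9453}\right) = \frac{1}{2108} \left(- \frac{1}{9453}\right) = - \frac{1}{19926924}$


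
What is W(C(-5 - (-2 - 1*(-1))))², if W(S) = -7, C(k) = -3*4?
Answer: 49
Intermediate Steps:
C(k) = -12
W(C(-5 - (-2 - 1*(-1))))² = (-7)² = 49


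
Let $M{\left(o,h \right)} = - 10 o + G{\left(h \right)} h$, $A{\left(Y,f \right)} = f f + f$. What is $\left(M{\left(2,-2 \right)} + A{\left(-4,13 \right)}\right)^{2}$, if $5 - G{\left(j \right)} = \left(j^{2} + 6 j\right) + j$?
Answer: $17424$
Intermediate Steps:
$G{\left(j \right)} = 5 - j^{2} - 7 j$ ($G{\left(j \right)} = 5 - \left(\left(j^{2} + 6 j\right) + j\right) = 5 - \left(j^{2} + 7 j\right) = 5 - j^{2} - 7 j$)
$A{\left(Y,f \right)} = f + f^{2}$ ($A{\left(Y,f \right)} = f^{2} + f = f + f^{2}$)
$M{\left(o,h \right)} = - 10 o + h \left(5 - h^{2} - 7 h\right)$ ($M{\left(o,h \right)} = - 10 o + \left(5 - h^{2} - 7 h\right) h = - 10 o + h \left(5 - h^{2} - 7 h\right)$)
$\left(M{\left(2,-2 \right)} + A{\left(-4,13 \right)}\right)^{2} = \left(\left(\left(-10\right) 2 - - 2 \left(-5 + \left(-2\right)^{2} + 7 \left(-2\right)\right)\right) + 13 \left(1 + 13\right)\right)^{2} = \left(\left(-20 - - 2 \left(-5 + 4 - 14\right)\right) + 13 \cdot 14\right)^{2} = \left(\left(-20 - \left(-2\right) \left(-15\right)\right) + 182\right)^{2} = \left(\left(-20 - 30\right) + 182\right)^{2} = \left(-50 + 182\right)^{2} = 132^{2} = 17424$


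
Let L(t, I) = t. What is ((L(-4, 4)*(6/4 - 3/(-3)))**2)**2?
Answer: 10000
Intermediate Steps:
((L(-4, 4)*(6/4 - 3/(-3)))**2)**2 = ((-4*(6/4 - 3/(-3)))**2)**2 = ((-4*(6*(1/4) - 3*(-1/3)))**2)**2 = ((-4*(3/2 + 1))**2)**2 = ((-4*5/2)**2)**2 = ((-10)**2)**2 = 100**2 = 10000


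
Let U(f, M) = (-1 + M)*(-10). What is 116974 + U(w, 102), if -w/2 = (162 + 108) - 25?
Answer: 115964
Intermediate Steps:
w = -490 (w = -2*((162 + 108) - 25) = -2*(270 - 25) = -2*245 = -490)
U(f, M) = 10 - 10*M
116974 + U(w, 102) = 116974 + (10 - 10*102) = 116974 + (10 - 1020) = 116974 - 1010 = 115964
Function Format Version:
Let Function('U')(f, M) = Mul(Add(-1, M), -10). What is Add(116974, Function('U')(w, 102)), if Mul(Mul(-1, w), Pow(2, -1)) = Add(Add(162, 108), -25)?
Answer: 115964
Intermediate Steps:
w = -490 (w = Mul(-2, Add(Add(162, 108), -25)) = Mul(-2, Add(270, -25)) = Mul(-2, 245) = -490)
Function('U')(f, M) = Add(10, Mul(-10, M))
Add(116974, Function('U')(w, 102)) = Add(116974, Add(10, Mul(-10, 102))) = Add(116974, Add(10, -1020)) = Add(116974, -1010) = 115964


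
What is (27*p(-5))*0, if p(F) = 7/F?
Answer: 0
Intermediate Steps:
(27*p(-5))*0 = (27*(7/(-5)))*0 = (27*(7*(-⅕)))*0 = (27*(-7/5))*0 = -189/5*0 = 0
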